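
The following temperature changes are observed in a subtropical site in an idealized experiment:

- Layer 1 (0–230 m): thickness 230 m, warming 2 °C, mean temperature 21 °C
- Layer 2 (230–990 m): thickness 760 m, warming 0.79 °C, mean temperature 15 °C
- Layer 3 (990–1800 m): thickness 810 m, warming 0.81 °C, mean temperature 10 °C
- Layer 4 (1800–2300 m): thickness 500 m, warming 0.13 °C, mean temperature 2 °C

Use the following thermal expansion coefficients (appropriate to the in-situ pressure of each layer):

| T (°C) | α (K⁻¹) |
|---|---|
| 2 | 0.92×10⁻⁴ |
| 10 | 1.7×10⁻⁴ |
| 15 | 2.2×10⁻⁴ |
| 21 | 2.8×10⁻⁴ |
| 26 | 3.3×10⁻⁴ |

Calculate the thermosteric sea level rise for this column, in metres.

Δh = 0.38 m

Layer 1 at 21 °C → α = 2.8×10⁻⁴ K⁻¹
Layer 2 at 15 °C → α = 2.2×10⁻⁴ K⁻¹
Layer 3 at 10 °C → α = 1.7×10⁻⁴ K⁻¹
Layer 4 at 2 °C → α = 0.92×10⁻⁴ K⁻¹
Layer 1: 2.8×10⁻⁴ × 2 × 230 = 0.12880 m
Layer 2: 0.79 × 2.2×10⁻⁴ × 760 = 0.132088 m
1.7×10⁻⁴ × 0.81 × 810 = 0.111537 m
0.13 × 500 × 0.92×10⁻⁴ = 0.00598 m
Δh = 0.12880 + 0.132088 + 0.111537 + 0.00598 = 0.378405 m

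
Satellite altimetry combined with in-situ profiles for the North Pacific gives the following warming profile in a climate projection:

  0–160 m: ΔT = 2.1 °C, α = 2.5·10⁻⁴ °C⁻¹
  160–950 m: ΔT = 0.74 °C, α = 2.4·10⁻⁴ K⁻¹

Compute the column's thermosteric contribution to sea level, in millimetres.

2.5×10⁻⁴ × 2.1 × 160 = 0.08400 m
160–950 m: 790 × 2.4×10⁻⁴ × 0.74 = 0.140304 m
Δh = 0.08400 + 0.140304 = 0.224304 m

about 224 mm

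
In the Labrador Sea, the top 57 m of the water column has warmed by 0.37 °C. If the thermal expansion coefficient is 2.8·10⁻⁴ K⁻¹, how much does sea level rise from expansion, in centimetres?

Δh = αΔT·H = 2.8×10⁻⁴ × 0.37 × 57 = 0.0059052 m

0.59 cm of thermosteric rise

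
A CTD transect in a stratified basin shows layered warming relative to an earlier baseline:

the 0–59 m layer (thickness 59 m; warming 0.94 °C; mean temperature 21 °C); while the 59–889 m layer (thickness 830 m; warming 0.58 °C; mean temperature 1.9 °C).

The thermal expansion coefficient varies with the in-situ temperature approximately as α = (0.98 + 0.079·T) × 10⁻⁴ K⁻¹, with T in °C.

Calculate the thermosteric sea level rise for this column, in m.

Layer 1: α = (0.98 + 0.079×21)×10⁻⁴ = 2.639×10⁻⁴ K⁻¹
Layer 2: α = (0.98 + 0.079×1.9)×10⁻⁴ = 1.1301×10⁻⁴ K⁻¹
59 × 2.639×10⁻⁴ × 0.94 = 0.014635894 m
Layer 2: 0.58 × 1.1301×10⁻⁴ × 830 = 0.054403014 m
Δh = 0.014635894 + 0.054403014 = 0.069038908 m

Δh ≈ 0.069 m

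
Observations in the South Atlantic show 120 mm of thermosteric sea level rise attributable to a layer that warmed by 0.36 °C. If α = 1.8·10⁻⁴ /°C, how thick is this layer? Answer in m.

H = Δh/(αΔT) = 0.12 / (1.8×10⁻⁴ × 0.36) ≈ 1852 m

1900 m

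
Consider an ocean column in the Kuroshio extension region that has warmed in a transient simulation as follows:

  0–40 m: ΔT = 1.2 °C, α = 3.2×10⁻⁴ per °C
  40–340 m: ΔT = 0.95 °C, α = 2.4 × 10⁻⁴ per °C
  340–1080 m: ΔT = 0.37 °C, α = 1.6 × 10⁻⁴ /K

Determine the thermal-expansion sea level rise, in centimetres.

13 cm

0–40 m: 1.2 × 40 × 3.2×10⁻⁴ = 0.01536 m
300 × 2.4×10⁻⁴ × 0.95 = 0.06840 m
Layer 3: 740 × 0.37 × 1.6×10⁻⁴ = 0.043808 m
Δh = 0.01536 + 0.06840 + 0.043808 = 0.127568 m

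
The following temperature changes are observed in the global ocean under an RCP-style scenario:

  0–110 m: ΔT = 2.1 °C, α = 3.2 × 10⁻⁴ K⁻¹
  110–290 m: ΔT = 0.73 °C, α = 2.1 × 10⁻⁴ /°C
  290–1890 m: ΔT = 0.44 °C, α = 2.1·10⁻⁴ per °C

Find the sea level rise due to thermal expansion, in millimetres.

about 249 mm

110 × 2.1 × 3.2×10⁻⁴ = 0.07392 m
110–290 m: 2.1×10⁻⁴ × 180 × 0.73 = 0.027594 m
Layer 3: 0.44 × 2.1×10⁻⁴ × 1600 = 0.14784 m
Δh = 0.07392 + 0.027594 + 0.14784 = 0.249354 m ≈ 249 mm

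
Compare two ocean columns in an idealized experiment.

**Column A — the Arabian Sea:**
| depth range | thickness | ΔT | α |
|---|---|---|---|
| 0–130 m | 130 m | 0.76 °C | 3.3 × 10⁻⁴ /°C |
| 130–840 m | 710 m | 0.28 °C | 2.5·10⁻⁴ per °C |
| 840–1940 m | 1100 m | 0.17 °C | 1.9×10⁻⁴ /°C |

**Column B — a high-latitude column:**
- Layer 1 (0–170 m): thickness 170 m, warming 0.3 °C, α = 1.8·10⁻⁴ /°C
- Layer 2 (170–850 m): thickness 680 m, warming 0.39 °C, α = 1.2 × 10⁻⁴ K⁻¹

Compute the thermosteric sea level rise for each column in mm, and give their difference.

Δh_A ≈ 120 mm, Δh_B ≈ 41 mm; difference ≈ 77 mm

A 3.3×10⁻⁴ × 0.76 × 130 = 0.032604 m
A 2.5×10⁻⁴ × 710 × 0.28 = 0.04970 m
A Layer 3: 0.17 × 1100 × 1.9×10⁻⁴ = 0.03553 m
A total: 0.117834 m
B 0.3 × 1.8×10⁻⁴ × 170 = 0.00918 m
B 170–850 m: 0.39 × 1.2×10⁻⁴ × 680 = 0.031824 m
B total: 0.041004 m
Difference: 0.117834 − 0.041004 = 0.07683 m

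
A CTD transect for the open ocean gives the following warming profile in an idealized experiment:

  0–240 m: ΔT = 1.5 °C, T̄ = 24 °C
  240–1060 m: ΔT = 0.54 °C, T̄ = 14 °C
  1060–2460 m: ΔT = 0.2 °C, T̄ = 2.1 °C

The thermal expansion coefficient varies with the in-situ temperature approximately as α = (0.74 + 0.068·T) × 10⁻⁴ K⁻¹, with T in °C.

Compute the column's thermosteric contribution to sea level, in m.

Layer 1: α = (0.74 + 0.068×24)×10⁻⁴ = 2.372×10⁻⁴ K⁻¹
Layer 2: α = (0.74 + 0.068×14)×10⁻⁴ = 1.692×10⁻⁴ K⁻¹
Layer 3: α = (0.74 + 0.068×2.1)×10⁻⁴ = 0.8828×10⁻⁴ K⁻¹
0–240 m: 2.372×10⁻⁴ × 1.5 × 240 = 0.085392 m
240–1060 m: 820 × 0.54 × 1.692×10⁻⁴ = 0.07492176 m
1060–2460 m: 1400 × 0.8828×10⁻⁴ × 0.2 = 0.0247184 m
Δh = 0.085392 + 0.07492176 + 0.0247184 = 0.18503216 m

0.185 m of thermosteric rise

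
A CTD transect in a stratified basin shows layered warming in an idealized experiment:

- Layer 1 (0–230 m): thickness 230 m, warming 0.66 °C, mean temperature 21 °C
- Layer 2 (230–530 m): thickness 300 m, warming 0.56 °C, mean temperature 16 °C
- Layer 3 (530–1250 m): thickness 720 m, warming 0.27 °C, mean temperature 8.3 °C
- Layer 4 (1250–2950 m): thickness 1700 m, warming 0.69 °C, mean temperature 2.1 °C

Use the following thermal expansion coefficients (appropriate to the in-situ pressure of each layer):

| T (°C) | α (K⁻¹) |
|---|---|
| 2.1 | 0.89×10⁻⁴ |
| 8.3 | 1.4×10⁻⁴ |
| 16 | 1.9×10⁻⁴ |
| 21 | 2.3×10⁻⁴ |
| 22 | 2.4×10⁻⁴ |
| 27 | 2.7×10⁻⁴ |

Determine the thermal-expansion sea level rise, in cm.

Layer 1 at 21 °C → α = 2.3×10⁻⁴ K⁻¹
Layer 2 at 16 °C → α = 1.9×10⁻⁴ K⁻¹
Layer 3 at 8.3 °C → α = 1.4×10⁻⁴ K⁻¹
Layer 4 at 2.1 °C → α = 0.89×10⁻⁴ K⁻¹
0–230 m: 2.3×10⁻⁴ × 0.66 × 230 = 0.034914 m
Layer 2: 1.9×10⁻⁴ × 300 × 0.56 = 0.03192 m
530–1250 m: 1.4×10⁻⁴ × 0.27 × 720 = 0.027216 m
0.69 × 1700 × 0.89×10⁻⁴ = 0.104397 m
Δh = 0.034914 + 0.03192 + 0.027216 + 0.104397 = 0.198447 m

Δh ≈ 19.8 cm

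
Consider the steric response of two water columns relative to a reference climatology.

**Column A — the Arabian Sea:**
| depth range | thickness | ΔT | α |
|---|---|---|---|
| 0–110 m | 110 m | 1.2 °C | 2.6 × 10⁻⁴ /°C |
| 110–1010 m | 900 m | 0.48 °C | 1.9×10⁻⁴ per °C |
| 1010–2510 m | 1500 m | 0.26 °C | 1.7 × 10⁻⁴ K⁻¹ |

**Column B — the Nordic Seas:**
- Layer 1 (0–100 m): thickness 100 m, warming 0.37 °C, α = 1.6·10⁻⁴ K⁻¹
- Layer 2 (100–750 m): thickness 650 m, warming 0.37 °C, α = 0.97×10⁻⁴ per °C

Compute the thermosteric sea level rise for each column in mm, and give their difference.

A: 183 mm; B: 29.2 mm; difference 153 mm

A 0–110 m: 1.2 × 2.6×10⁻⁴ × 110 = 0.03432 m
A 1.9×10⁻⁴ × 0.48 × 900 = 0.08208 m
A 1.7×10⁻⁴ × 1500 × 0.26 = 0.06630 m
A total: 0.18270 m
B Layer 1: 0.37 × 1.6×10⁻⁴ × 100 = 0.00592 m
B Layer 2: 0.97×10⁻⁴ × 650 × 0.37 = 0.0233285 m
B total: 0.0292485 m
Difference: 0.18270 − 0.0292485 = 0.1534515 m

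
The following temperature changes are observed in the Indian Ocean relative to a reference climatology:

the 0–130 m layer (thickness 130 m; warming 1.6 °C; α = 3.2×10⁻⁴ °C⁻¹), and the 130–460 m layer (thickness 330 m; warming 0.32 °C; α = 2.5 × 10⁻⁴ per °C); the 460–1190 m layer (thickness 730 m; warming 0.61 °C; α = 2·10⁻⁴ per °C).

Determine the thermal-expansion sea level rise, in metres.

0–130 m: 130 × 1.6 × 3.2×10⁻⁴ = 0.06656 m
130–460 m: 2.5×10⁻⁴ × 0.32 × 330 = 0.02640 m
2×10⁻⁴ × 730 × 0.61 = 0.08906 m
Δh = 0.06656 + 0.02640 + 0.08906 = 0.18202 m ≈ 0.182 m

0.182 m of thermosteric rise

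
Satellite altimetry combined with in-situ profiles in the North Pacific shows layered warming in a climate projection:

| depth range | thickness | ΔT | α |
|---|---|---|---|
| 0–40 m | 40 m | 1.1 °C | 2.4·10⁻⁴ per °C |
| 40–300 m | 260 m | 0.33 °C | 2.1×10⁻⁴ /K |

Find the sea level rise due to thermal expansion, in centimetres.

Layer 1: 1.1 × 2.4×10⁻⁴ × 40 = 0.01056 m
40–300 m: 260 × 2.1×10⁻⁴ × 0.33 = 0.018018 m
Δh = 0.01056 + 0.018018 = 0.028578 m ≈ 2.9 cm

2.9 cm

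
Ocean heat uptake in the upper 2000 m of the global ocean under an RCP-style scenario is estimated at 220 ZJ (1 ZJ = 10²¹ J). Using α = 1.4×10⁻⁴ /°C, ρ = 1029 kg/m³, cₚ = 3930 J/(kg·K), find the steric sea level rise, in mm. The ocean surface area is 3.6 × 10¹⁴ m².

Δh ≈ 21 mm

Per unit area: Q = 220×10²¹ / (3.6×10¹⁴) ≈ 6.111×10⁸ J/m²
Δh = αQ/(ρcₚ) = 1.4×10⁻⁴ × 6.111×10⁸ / (1029 × 3930) ≈ 0.021156 m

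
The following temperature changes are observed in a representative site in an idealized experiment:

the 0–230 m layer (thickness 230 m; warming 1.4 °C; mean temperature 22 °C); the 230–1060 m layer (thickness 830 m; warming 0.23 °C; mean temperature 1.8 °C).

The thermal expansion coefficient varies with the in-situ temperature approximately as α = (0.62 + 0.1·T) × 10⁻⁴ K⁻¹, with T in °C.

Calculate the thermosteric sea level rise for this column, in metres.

about 0.11 m

Layer 1: α = (0.62 + 0.1×22)×10⁻⁴ = 2.82×10⁻⁴ K⁻¹
Layer 2: α = (0.62 + 0.1×1.8)×10⁻⁴ = 0.8×10⁻⁴ K⁻¹
Layer 1: 230 × 2.82×10⁻⁴ × 1.4 = 0.090804 m
Layer 2: 0.23 × 0.8×10⁻⁴ × 830 = 0.015272 m
Δh = 0.090804 + 0.015272 = 0.106076 m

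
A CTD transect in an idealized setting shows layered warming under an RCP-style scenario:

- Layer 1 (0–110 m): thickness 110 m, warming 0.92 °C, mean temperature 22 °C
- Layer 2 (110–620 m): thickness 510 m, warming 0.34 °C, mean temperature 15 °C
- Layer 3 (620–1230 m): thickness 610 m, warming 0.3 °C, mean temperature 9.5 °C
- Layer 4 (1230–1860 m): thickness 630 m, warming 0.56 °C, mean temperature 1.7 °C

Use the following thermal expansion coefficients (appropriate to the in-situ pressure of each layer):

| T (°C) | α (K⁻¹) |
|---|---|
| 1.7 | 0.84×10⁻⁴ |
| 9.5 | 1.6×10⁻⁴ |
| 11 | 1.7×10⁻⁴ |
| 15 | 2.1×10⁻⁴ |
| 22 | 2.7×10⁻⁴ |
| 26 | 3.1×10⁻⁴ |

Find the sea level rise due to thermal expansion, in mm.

Δh ≈ 123 mm

Layer 1 at 22 °C → α = 2.7×10⁻⁴ K⁻¹
Layer 2 at 15 °C → α = 2.1×10⁻⁴ K⁻¹
Layer 3 at 9.5 °C → α = 1.6×10⁻⁴ K⁻¹
Layer 4 at 1.7 °C → α = 0.84×10⁻⁴ K⁻¹
Layer 1: 2.7×10⁻⁴ × 0.92 × 110 = 0.027324 m
Layer 2: 0.34 × 510 × 2.1×10⁻⁴ = 0.036414 m
0.3 × 1.6×10⁻⁴ × 610 = 0.02928 m
Layer 4: 0.84×10⁻⁴ × 630 × 0.56 = 0.0296352 m
Δh = 0.027324 + 0.036414 + 0.02928 + 0.0296352 = 0.1226532 m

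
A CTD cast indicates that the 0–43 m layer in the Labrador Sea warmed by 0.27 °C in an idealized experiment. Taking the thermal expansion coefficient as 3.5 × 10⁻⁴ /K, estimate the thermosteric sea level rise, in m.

Δh = αΔT·H = 3.5×10⁻⁴ × 0.27 × 43 = 0.0040635 m

Δh = 0.0041 m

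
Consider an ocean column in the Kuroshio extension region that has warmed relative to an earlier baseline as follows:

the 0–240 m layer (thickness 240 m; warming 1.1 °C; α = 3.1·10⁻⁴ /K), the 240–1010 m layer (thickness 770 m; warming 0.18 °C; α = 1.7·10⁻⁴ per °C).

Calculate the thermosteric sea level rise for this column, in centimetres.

0–240 m: 1.1 × 240 × 3.1×10⁻⁴ = 0.08184 m
0.18 × 1.7×10⁻⁴ × 770 = 0.023562 m
Δh = 0.08184 + 0.023562 = 0.105402 m ≈ 10.5 cm

Δh ≈ 10.5 cm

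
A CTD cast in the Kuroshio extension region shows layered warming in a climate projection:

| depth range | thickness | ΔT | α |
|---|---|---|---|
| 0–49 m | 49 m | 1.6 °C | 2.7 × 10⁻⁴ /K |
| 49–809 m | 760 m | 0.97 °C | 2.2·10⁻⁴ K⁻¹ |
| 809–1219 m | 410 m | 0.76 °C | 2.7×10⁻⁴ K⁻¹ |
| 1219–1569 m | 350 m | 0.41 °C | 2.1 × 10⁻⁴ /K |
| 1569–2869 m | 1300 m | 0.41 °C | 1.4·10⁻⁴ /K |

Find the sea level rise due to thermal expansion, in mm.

372 mm of thermosteric rise

Layer 1: 49 × 2.7×10⁻⁴ × 1.6 = 0.021168 m
49–809 m: 2.2×10⁻⁴ × 760 × 0.97 = 0.162184 m
809–1219 m: 0.76 × 2.7×10⁻⁴ × 410 = 0.084132 m
1219–1569 m: 0.41 × 350 × 2.1×10⁻⁴ = 0.030135 m
1.4×10⁻⁴ × 1300 × 0.41 = 0.07462 m
Δh = 0.021168 + 0.162184 + 0.084132 + 0.030135 + 0.07462 = 0.372239 m ≈ 372 mm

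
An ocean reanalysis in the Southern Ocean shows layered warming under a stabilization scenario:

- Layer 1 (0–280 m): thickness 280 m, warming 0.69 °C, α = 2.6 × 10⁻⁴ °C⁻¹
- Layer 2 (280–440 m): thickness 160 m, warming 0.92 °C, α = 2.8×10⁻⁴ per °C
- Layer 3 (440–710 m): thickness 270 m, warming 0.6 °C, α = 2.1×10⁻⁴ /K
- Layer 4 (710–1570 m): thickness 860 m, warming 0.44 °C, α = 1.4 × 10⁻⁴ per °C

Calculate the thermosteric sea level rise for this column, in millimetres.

178 mm of thermosteric rise

0–280 m: 2.6×10⁻⁴ × 0.69 × 280 = 0.050232 m
Layer 2: 0.92 × 160 × 2.8×10⁻⁴ = 0.041216 m
2.1×10⁻⁴ × 270 × 0.6 = 0.03402 m
Layer 4: 1.4×10⁻⁴ × 860 × 0.44 = 0.052976 m
Δh = 0.050232 + 0.041216 + 0.03402 + 0.052976 = 0.178444 m ≈ 178 mm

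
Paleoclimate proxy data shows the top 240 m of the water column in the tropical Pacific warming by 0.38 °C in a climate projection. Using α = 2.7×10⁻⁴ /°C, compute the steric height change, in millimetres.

Δh = αΔT·H = 2.7×10⁻⁴ × 0.38 × 240 = 0.024624 m

24.6 mm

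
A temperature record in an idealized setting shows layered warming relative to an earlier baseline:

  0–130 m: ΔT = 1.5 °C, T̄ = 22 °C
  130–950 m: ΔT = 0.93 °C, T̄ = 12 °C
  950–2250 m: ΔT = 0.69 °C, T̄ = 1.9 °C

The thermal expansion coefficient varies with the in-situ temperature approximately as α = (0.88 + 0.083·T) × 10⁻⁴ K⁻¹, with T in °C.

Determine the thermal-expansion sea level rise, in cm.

Δh = 28.9 cm

Layer 1: α = (0.88 + 0.083×22)×10⁻⁴ = 2.706×10⁻⁴ K⁻¹
Layer 2: α = (0.88 + 0.083×12)×10⁻⁴ = 1.876×10⁻⁴ K⁻¹
Layer 3: α = (0.88 + 0.083×1.9)×10⁻⁴ = 1.0377×10⁻⁴ K⁻¹
0–130 m: 1.5 × 130 × 2.706×10⁻⁴ = 0.052767 m
130–950 m: 1.876×10⁻⁴ × 0.93 × 820 = 0.14306376 m
Layer 3: 1300 × 0.69 × 1.0377×10⁻⁴ = 0.09308169 m
Δh = 0.052767 + 0.14306376 + 0.09308169 = 0.28891245 m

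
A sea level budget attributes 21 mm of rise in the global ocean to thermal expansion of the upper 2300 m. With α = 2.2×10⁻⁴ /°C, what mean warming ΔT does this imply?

about 0.0415 °C

ΔT = Δh/(αH) = 0.021 / (2.2×10⁻⁴ × 2300) ≈ 0.04150 °C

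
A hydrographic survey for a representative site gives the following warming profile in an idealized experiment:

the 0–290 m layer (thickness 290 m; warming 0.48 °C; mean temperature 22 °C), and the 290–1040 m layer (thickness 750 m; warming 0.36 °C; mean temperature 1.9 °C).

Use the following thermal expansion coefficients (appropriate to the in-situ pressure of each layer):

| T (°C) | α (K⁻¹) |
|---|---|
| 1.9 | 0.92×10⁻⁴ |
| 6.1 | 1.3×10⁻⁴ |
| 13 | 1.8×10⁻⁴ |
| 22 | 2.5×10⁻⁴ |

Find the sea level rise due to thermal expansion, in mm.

60 mm

Layer 1 at 22 °C → α = 2.5×10⁻⁴ K⁻¹
Layer 2 at 1.9 °C → α = 0.92×10⁻⁴ K⁻¹
0–290 m: 290 × 0.48 × 2.5×10⁻⁴ = 0.03480 m
Layer 2: 750 × 0.92×10⁻⁴ × 0.36 = 0.02484 m
Δh = 0.03480 + 0.02484 = 0.05964 m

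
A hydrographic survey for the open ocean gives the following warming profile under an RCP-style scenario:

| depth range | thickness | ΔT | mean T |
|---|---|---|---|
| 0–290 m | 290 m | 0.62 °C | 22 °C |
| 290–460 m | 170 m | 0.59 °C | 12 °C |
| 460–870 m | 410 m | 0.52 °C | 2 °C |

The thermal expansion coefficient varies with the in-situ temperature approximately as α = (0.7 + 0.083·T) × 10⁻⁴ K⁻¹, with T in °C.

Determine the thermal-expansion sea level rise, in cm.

Layer 1: α = (0.7 + 0.083×22)×10⁻⁴ = 2.526×10⁻⁴ K⁻¹
Layer 2: α = (0.7 + 0.083×12)×10⁻⁴ = 1.696×10⁻⁴ K⁻¹
Layer 3: α = (0.7 + 0.083×2)×10⁻⁴ = 0.866×10⁻⁴ K⁻¹
Layer 1: 0.62 × 290 × 2.526×10⁻⁴ = 0.04541748 m
290–460 m: 170 × 0.59 × 1.696×10⁻⁴ = 0.01701088 m
0.52 × 0.866×10⁻⁴ × 410 = 0.01846312 m
Δh = 0.04541748 + 0.01701088 + 0.01846312 = 0.08089148 m

8.09 cm of thermosteric rise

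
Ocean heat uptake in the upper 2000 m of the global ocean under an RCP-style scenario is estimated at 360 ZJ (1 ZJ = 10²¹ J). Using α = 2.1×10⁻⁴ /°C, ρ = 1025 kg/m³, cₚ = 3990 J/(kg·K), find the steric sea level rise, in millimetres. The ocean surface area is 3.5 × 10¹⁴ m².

Δh = 52.8 mm

Per unit area: Q = 360×10²¹ / (3.5×10¹⁴) ≈ 1.029×10⁹ J/m²
Δh = αQ/(ρcₚ) = 2.1×10⁻⁴ × 1.029×10⁹ / (1025 × 3990) ≈ 0.052837 m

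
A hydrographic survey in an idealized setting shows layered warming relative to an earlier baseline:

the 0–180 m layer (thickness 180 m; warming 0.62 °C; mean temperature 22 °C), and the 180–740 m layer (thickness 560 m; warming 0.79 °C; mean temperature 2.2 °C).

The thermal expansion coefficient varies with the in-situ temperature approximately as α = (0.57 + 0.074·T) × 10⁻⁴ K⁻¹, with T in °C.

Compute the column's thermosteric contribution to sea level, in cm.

Layer 1: α = (0.57 + 0.074×22)×10⁻⁴ = 2.198×10⁻⁴ K⁻¹
Layer 2: α = (0.57 + 0.074×2.2)×10⁻⁴ = 0.7328×10⁻⁴ K⁻¹
Layer 1: 2.198×10⁻⁴ × 0.62 × 180 = 0.02452968 m
0.7328×10⁻⁴ × 560 × 0.79 = 0.032419072 m
Δh = 0.02452968 + 0.032419072 = 0.056948752 m

about 5.7 cm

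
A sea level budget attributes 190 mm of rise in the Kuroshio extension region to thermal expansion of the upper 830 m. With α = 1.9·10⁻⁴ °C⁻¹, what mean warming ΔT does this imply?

ΔT ≈ 1.2 K

ΔT = Δh/(αH) = 0.19 / (1.9×10⁻⁴ × 830) ≈ 1.205 K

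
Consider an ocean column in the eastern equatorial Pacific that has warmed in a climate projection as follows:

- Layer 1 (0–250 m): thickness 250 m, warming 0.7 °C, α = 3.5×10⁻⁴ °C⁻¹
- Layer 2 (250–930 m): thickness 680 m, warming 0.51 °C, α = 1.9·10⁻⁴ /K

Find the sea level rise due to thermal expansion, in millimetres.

0–250 m: 3.5×10⁻⁴ × 250 × 0.7 = 0.06125 m
1.9×10⁻⁴ × 0.51 × 680 = 0.065892 m
Δh = 0.06125 + 0.065892 = 0.127142 m

127 mm of thermosteric rise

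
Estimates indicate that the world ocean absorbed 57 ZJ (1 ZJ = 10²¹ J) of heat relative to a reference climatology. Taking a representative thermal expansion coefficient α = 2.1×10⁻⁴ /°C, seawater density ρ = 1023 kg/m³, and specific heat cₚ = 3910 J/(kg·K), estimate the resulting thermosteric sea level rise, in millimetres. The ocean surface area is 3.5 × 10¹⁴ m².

Δh = 8.55 mm

Per unit area: Q = 57×10²¹ / (3.5×10¹⁴) ≈ 1.629×10⁸ J/m²
Δh = αQ/(ρcₚ) = 2.1×10⁻⁴ × 1.629×10⁸ / (1023 × 3910) ≈ 0.0085524 m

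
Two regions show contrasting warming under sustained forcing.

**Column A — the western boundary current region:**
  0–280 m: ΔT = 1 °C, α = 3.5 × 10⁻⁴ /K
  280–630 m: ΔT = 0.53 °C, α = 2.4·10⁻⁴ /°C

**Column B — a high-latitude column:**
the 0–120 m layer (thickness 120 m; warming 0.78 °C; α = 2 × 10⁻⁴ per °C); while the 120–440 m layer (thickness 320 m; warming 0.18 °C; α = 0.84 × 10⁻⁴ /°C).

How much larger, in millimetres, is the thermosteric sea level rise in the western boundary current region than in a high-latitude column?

A Layer 1: 280 × 3.5×10⁻⁴ × 1 = 0.09800 m
A Layer 2: 350 × 0.53 × 2.4×10⁻⁴ = 0.04452 m
A total: 0.14252 m
B 2×10⁻⁴ × 120 × 0.78 = 0.01872 m
B 120–440 m: 0.84×10⁻⁴ × 320 × 0.18 = 0.0048384 m
B total: 0.0235584 m
Difference: 0.14252 − 0.0235584 = 0.1189616 m

119 mm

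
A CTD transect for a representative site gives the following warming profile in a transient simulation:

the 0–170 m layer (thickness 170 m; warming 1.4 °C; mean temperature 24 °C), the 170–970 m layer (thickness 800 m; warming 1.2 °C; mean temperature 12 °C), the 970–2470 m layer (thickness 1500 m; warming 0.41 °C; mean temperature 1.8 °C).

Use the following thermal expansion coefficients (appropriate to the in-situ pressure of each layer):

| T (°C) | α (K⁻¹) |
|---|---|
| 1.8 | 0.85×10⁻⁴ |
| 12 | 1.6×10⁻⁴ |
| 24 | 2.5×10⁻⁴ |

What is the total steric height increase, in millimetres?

265 mm

Layer 1 at 24 °C → α = 2.5×10⁻⁴ K⁻¹
Layer 2 at 12 °C → α = 1.6×10⁻⁴ K⁻¹
Layer 3 at 1.8 °C → α = 0.85×10⁻⁴ K⁻¹
170 × 2.5×10⁻⁴ × 1.4 = 0.05950 m
170–970 m: 1.2 × 800 × 1.6×10⁻⁴ = 0.15360 m
0.85×10⁻⁴ × 1500 × 0.41 = 0.052275 m
Δh = 0.05950 + 0.15360 + 0.052275 = 0.265375 m ≈ 265 mm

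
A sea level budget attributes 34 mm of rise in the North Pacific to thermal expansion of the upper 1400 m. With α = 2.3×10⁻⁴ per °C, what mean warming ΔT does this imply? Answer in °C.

about 0.106 °C

ΔT = Δh/(αH) = 0.034 / (2.3×10⁻⁴ × 1400) ≈ 0.1056 °C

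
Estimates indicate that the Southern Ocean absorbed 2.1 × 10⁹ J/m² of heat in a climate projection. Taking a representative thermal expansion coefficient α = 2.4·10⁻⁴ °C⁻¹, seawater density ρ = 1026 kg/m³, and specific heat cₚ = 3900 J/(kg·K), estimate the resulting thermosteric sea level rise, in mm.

130 mm

Δh = αQ/(ρcₚ) = 2.4×10⁻⁴ × 2.1×10⁹ / (1026 × 3900) ≈ 0.12596 m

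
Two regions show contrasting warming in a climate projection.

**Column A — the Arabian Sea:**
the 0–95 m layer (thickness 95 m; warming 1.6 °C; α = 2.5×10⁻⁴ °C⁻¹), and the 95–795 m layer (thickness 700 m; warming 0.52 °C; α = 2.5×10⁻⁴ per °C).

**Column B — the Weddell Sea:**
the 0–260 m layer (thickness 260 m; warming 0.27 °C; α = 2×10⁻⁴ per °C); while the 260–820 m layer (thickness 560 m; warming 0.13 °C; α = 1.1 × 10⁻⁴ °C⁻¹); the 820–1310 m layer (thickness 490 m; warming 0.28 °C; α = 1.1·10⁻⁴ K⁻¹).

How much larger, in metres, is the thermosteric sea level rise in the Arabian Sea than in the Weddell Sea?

A 1.6 × 95 × 2.5×10⁻⁴ = 0.03800 m
A 0.52 × 700 × 2.5×10⁻⁴ = 0.09100 m
A total: 0.12900 m
B Layer 1: 2×10⁻⁴ × 0.27 × 260 = 0.01404 m
B Layer 2: 560 × 1.1×10⁻⁴ × 0.13 = 0.008008 m
B 820–1310 m: 490 × 0.28 × 1.1×10⁻⁴ = 0.015092 m
B total: 0.03714 m
Difference: 0.12900 − 0.03714 = 0.09186 m

0.092 m larger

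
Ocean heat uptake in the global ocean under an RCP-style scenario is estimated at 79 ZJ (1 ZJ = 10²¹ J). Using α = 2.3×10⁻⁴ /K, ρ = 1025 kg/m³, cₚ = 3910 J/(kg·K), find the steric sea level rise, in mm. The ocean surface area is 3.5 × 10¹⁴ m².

Δh ≈ 13.0 mm

Per unit area: Q = 79×10²¹ / (3.5×10¹⁴) ≈ 2.257×10⁸ J/m²
Δh = αQ/(ρcₚ) = 2.3×10⁻⁴ × 2.257×10⁸ / (1025 × 3910) ≈ 0.012953 m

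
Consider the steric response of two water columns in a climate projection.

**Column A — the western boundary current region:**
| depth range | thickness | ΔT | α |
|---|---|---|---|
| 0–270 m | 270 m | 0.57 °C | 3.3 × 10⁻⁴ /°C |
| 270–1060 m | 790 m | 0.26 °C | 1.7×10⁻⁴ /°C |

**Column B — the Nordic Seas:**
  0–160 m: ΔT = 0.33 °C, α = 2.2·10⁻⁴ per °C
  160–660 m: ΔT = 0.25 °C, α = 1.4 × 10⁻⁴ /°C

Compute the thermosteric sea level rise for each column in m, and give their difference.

A 0.57 × 270 × 3.3×10⁻⁴ = 0.050787 m
A 270–1060 m: 1.7×10⁻⁴ × 790 × 0.26 = 0.034918 m
A total: 0.085705 m
B 0–160 m: 2.2×10⁻⁴ × 160 × 0.33 = 0.011616 m
B Layer 2: 1.4×10⁻⁴ × 0.25 × 500 = 0.01750 m
B total: 0.029116 m
Difference: 0.085705 − 0.029116 = 0.056589 m

Δh_A ≈ 0.086 m, Δh_B ≈ 0.029 m; difference ≈ 0.057 m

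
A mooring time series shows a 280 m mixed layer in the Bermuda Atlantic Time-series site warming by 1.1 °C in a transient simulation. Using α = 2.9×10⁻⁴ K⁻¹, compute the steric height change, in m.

Δh = 0.089 m

Δh = αΔT·H = 2.9×10⁻⁴ × 1.1 × 280 = 0.08932 m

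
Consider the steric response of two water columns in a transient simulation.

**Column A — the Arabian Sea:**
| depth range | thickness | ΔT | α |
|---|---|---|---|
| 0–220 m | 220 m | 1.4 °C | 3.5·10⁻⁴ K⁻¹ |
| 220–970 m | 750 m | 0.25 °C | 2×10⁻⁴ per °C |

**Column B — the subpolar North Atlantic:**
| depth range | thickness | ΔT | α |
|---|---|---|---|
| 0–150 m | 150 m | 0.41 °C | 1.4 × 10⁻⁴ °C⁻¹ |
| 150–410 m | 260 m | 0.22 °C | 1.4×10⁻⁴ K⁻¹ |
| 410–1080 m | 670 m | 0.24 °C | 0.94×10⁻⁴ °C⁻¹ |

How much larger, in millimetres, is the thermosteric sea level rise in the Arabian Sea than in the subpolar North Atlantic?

A 0–220 m: 3.5×10⁻⁴ × 1.4 × 220 = 0.10780 m
A 220–970 m: 0.25 × 2×10⁻⁴ × 750 = 0.03750 m
A total: 0.14530 m
B 150 × 1.4×10⁻⁴ × 0.41 = 0.00861 m
B 1.4×10⁻⁴ × 0.22 × 260 = 0.008008 m
B Layer 3: 0.94×10⁻⁴ × 670 × 0.24 = 0.0151152 m
B total: 0.0317332 m
Difference: 0.14530 − 0.0317332 = 0.1135668 m

114 mm larger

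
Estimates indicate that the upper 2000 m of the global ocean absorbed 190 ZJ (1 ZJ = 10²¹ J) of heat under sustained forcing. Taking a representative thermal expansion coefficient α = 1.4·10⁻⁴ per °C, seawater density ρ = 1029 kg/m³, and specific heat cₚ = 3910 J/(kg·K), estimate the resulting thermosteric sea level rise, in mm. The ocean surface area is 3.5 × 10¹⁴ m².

Δh ≈ 18.9 mm

Per unit area: Q = 190×10²¹ / (3.5×10¹⁴) ≈ 5.429×10⁸ J/m²
Δh = αQ/(ρcₚ) = 1.4×10⁻⁴ × 5.429×10⁸ / (1029 × 3910) ≈ 0.018891 m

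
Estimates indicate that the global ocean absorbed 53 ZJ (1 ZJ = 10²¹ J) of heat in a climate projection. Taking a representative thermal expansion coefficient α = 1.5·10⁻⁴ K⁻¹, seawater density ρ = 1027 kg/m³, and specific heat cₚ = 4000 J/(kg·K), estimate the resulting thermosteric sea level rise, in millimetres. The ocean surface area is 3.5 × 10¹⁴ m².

Δh ≈ 5.53 mm

Per unit area: Q = 53×10²¹ / (3.5×10¹⁴) ≈ 1.514×10⁸ J/m²
Δh = αQ/(ρcₚ) = 1.5×10⁻⁴ × 1.514×10⁸ / (1027 × 4000) ≈ 0.0055282 m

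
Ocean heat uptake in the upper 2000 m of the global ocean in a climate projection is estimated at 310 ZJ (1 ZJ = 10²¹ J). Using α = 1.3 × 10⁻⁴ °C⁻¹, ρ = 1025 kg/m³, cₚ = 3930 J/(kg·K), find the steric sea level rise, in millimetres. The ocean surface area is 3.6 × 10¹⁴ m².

Δh = 27.8 mm

Per unit area: Q = 310×10²¹ / (3.6×10¹⁴) ≈ 8.611×10⁸ J/m²
Δh = αQ/(ρcₚ) = 1.3×10⁻⁴ × 8.611×10⁸ / (1025 × 3930) ≈ 0.027789 m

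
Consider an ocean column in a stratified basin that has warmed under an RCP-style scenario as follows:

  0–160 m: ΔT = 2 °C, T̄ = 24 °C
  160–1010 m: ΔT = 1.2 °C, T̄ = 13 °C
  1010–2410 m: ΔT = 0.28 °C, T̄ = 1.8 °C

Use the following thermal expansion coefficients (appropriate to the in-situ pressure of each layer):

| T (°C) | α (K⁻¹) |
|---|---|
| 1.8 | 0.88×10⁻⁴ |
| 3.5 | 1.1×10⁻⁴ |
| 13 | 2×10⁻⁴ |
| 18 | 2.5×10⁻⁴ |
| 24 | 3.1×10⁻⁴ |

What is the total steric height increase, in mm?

Δh ≈ 338 mm

Layer 1 at 24 °C → α = 3.1×10⁻⁴ K⁻¹
Layer 2 at 13 °C → α = 2×10⁻⁴ K⁻¹
Layer 3 at 1.8 °C → α = 0.88×10⁻⁴ K⁻¹
0–160 m: 160 × 3.1×10⁻⁴ × 2 = 0.09920 m
160–1010 m: 850 × 1.2 × 2×10⁻⁴ = 0.20400 m
0.88×10⁻⁴ × 0.28 × 1400 = 0.034496 m
Δh = 0.09920 + 0.20400 + 0.034496 = 0.337696 m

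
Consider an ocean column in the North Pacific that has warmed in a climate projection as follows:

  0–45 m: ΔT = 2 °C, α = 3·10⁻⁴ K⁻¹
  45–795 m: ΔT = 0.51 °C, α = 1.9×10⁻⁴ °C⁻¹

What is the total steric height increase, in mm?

0–45 m: 2 × 3×10⁻⁴ × 45 = 0.02700 m
1.9×10⁻⁴ × 0.51 × 750 = 0.072675 m
Δh = 0.02700 + 0.072675 = 0.099675 m ≈ 100 mm

100 mm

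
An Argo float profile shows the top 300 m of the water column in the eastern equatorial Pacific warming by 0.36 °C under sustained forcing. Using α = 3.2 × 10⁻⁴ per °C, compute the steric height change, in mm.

Δh = αΔT·H = 3.2×10⁻⁴ × 0.36 × 300 = 0.03456 m

34.6 mm of thermosteric rise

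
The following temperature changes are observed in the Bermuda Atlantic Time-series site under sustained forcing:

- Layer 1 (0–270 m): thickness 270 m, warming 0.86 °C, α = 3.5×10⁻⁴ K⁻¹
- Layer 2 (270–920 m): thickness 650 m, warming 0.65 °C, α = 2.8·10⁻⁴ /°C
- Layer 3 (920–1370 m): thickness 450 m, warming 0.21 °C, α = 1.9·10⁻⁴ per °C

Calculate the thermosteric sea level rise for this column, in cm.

0–270 m: 270 × 0.86 × 3.5×10⁻⁴ = 0.08127 m
Layer 2: 650 × 0.65 × 2.8×10⁻⁴ = 0.11830 m
Layer 3: 1.9×10⁻⁴ × 0.21 × 450 = 0.017955 m
Δh = 0.08127 + 0.11830 + 0.017955 = 0.217525 m ≈ 22 cm

Δh = 22 cm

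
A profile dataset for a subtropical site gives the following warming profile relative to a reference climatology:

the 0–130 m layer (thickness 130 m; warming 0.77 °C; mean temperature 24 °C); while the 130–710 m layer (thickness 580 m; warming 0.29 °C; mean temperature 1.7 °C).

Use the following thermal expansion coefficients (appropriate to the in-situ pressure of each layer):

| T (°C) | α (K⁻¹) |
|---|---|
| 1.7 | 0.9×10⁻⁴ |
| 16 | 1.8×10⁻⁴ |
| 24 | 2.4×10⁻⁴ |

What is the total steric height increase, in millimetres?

Layer 1 at 24 °C → α = 2.4×10⁻⁴ K⁻¹
Layer 2 at 1.7 °C → α = 0.9×10⁻⁴ K⁻¹
Layer 1: 2.4×10⁻⁴ × 130 × 0.77 = 0.024024 m
130–710 m: 0.29 × 0.9×10⁻⁴ × 580 = 0.015138 m
Δh = 0.024024 + 0.015138 = 0.039162 m ≈ 39 mm

Δh ≈ 39 mm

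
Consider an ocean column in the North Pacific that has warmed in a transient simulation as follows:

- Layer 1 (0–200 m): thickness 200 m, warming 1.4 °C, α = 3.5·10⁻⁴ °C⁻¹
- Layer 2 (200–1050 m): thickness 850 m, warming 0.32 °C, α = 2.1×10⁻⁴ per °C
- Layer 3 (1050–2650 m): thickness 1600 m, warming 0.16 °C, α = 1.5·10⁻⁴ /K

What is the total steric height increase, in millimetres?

190 mm of thermosteric rise

3.5×10⁻⁴ × 200 × 1.4 = 0.09800 m
0.32 × 2.1×10⁻⁴ × 850 = 0.05712 m
1050–2650 m: 1600 × 1.5×10⁻⁴ × 0.16 = 0.03840 m
Δh = 0.09800 + 0.05712 + 0.03840 = 0.19352 m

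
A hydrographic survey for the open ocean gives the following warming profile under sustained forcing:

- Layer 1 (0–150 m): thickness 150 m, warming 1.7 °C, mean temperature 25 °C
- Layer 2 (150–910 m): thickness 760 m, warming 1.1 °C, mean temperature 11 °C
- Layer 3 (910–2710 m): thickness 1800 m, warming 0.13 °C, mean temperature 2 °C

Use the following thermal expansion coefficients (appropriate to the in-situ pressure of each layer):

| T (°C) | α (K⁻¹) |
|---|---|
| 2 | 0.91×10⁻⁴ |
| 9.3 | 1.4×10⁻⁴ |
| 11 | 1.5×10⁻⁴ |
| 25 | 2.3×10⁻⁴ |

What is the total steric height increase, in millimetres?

Layer 1 at 25 °C → α = 2.3×10⁻⁴ K⁻¹
Layer 2 at 11 °C → α = 1.5×10⁻⁴ K⁻¹
Layer 3 at 2 °C → α = 0.91×10⁻⁴ K⁻¹
Layer 1: 1.7 × 150 × 2.3×10⁻⁴ = 0.05865 m
1.1 × 1.5×10⁻⁴ × 760 = 0.12540 m
910–2710 m: 0.13 × 0.91×10⁻⁴ × 1800 = 0.021294 m
Δh = 0.05865 + 0.12540 + 0.021294 = 0.205344 m

about 205 mm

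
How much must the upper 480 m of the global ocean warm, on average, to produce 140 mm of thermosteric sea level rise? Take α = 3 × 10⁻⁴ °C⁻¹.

ΔT = Δh/(αH) = 0.14 / (3×10⁻⁴ × 480) ≈ 0.9722 °C

0.97 °C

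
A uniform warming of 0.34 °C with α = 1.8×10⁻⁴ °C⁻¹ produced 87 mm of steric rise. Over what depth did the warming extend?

H = Δh/(αΔT) = 0.087 / (1.8×10⁻⁴ × 0.34) ≈ 1422 m

about 1420 m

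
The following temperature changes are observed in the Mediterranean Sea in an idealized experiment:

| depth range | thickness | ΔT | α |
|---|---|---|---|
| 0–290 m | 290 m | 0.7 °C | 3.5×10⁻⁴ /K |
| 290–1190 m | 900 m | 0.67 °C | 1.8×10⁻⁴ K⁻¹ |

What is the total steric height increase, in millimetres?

0.7 × 290 × 3.5×10⁻⁴ = 0.07105 m
290–1190 m: 900 × 1.8×10⁻⁴ × 0.67 = 0.10854 m
Δh = 0.07105 + 0.10854 = 0.17959 m

Δh ≈ 180 mm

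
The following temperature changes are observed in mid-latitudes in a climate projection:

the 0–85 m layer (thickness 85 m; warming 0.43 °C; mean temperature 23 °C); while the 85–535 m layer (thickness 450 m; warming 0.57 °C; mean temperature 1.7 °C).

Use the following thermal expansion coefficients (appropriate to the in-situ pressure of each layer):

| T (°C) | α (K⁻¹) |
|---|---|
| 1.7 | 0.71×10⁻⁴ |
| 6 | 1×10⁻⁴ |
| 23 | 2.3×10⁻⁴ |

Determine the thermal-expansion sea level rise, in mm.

26.6 mm

Layer 1 at 23 °C → α = 2.3×10⁻⁴ K⁻¹
Layer 2 at 1.7 °C → α = 0.71×10⁻⁴ K⁻¹
85 × 2.3×10⁻⁴ × 0.43 = 0.0084065 m
450 × 0.57 × 0.71×10⁻⁴ = 0.0182115 m
Δh = 0.0084065 + 0.0182115 = 0.026618 m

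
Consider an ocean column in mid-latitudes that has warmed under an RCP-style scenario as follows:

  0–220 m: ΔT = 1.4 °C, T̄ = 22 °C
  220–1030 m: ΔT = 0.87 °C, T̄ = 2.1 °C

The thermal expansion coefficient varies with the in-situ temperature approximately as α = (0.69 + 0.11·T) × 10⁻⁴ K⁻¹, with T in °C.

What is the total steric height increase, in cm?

16.1 cm of thermosteric rise

Layer 1: α = (0.69 + 0.11×22)×10⁻⁴ = 3.11×10⁻⁴ K⁻¹
Layer 2: α = (0.69 + 0.11×2.1)×10⁻⁴ = 0.921×10⁻⁴ K⁻¹
0–220 m: 220 × 3.11×10⁻⁴ × 1.4 = 0.095788 m
0.921×10⁻⁴ × 0.87 × 810 = 0.06490287 m
Δh = 0.095788 + 0.06490287 = 0.16069087 m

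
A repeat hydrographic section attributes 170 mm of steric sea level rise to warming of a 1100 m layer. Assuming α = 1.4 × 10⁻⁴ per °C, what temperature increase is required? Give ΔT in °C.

ΔT = Δh/(αH) = 0.17 / (1.4×10⁻⁴ × 1100) ≈ 1.104 °C

1.10 °C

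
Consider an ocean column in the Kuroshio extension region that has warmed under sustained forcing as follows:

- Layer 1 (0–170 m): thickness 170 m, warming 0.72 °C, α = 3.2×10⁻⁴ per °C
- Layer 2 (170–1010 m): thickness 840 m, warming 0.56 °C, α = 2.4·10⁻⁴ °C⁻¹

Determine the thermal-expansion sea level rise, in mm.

Layer 1: 3.2×10⁻⁴ × 0.72 × 170 = 0.039168 m
Layer 2: 840 × 2.4×10⁻⁴ × 0.56 = 0.112896 m
Δh = 0.039168 + 0.112896 = 0.152064 m

152 mm of thermosteric rise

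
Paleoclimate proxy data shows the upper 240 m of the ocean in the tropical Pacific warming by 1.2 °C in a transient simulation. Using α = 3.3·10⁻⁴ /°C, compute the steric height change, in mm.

95.0 mm of thermosteric rise

Δh = αΔT·H = 3.3×10⁻⁴ × 1.2 × 240 = 0.09504 m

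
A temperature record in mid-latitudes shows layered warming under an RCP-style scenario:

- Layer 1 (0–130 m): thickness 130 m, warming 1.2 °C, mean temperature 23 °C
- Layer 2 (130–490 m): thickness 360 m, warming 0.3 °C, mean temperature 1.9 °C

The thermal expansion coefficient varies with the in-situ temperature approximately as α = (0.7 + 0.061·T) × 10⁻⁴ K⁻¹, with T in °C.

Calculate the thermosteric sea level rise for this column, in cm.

4.16 cm

Layer 1: α = (0.7 + 0.061×23)×10⁻⁴ = 2.103×10⁻⁴ K⁻¹
Layer 2: α = (0.7 + 0.061×1.9)×10⁻⁴ = 0.8159×10⁻⁴ K⁻¹
Layer 1: 2.103×10⁻⁴ × 1.2 × 130 = 0.0328068 m
Layer 2: 0.3 × 0.8159×10⁻⁴ × 360 = 0.00881172 m
Δh = 0.0328068 + 0.00881172 = 0.04161852 m ≈ 4.16 cm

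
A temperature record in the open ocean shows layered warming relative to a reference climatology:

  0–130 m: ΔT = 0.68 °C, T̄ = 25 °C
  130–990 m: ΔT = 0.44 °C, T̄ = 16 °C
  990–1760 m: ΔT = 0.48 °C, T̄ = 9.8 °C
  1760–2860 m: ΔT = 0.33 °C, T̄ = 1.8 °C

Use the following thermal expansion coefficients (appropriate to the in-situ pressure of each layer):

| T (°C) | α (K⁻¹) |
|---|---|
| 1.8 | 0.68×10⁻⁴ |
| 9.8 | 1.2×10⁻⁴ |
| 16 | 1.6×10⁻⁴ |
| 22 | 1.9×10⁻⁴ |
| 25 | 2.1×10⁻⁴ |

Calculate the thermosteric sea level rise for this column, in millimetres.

Layer 1 at 25 °C → α = 2.1×10⁻⁴ K⁻¹
Layer 2 at 16 °C → α = 1.6×10⁻⁴ K⁻¹
Layer 3 at 9.8 °C → α = 1.2×10⁻⁴ K⁻¹
Layer 4 at 1.8 °C → α = 0.68×10⁻⁴ K⁻¹
0.68 × 130 × 2.1×10⁻⁴ = 0.018564 m
130–990 m: 860 × 0.44 × 1.6×10⁻⁴ = 0.060544 m
990–1760 m: 0.48 × 1.2×10⁻⁴ × 770 = 0.044352 m
1760–2860 m: 1100 × 0.68×10⁻⁴ × 0.33 = 0.024684 m
Δh = 0.018564 + 0.060544 + 0.044352 + 0.024684 = 0.148144 m ≈ 148 mm

about 148 mm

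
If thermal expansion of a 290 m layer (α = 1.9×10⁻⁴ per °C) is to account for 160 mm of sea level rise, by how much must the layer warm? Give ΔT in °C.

about 2.90 °C

ΔT = Δh/(αH) = 0.16 / (1.9×10⁻⁴ × 290) ≈ 2.904 °C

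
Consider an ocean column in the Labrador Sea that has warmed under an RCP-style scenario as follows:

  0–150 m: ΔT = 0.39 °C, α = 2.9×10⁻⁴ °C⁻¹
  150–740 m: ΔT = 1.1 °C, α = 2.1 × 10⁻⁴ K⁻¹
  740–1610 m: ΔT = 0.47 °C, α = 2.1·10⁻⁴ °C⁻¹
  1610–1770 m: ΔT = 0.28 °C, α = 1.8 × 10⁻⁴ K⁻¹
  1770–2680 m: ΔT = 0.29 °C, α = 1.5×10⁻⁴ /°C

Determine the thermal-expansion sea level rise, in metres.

0.287 m

Layer 1: 2.9×10⁻⁴ × 0.39 × 150 = 0.016965 m
590 × 1.1 × 2.1×10⁻⁴ = 0.13629 m
0.47 × 870 × 2.1×10⁻⁴ = 0.085869 m
Layer 4: 1.8×10⁻⁴ × 160 × 0.28 = 0.008064 m
0.29 × 1.5×10⁻⁴ × 910 = 0.039585 m
Δh = 0.016965 + 0.13629 + 0.085869 + 0.008064 + 0.039585 = 0.286773 m ≈ 0.287 m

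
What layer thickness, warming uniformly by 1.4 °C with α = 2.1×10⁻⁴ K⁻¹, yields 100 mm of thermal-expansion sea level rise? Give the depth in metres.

H = Δh/(αΔT) = 0.1 / (2.1×10⁻⁴ × 1.4) ≈ 340.1 m

340 m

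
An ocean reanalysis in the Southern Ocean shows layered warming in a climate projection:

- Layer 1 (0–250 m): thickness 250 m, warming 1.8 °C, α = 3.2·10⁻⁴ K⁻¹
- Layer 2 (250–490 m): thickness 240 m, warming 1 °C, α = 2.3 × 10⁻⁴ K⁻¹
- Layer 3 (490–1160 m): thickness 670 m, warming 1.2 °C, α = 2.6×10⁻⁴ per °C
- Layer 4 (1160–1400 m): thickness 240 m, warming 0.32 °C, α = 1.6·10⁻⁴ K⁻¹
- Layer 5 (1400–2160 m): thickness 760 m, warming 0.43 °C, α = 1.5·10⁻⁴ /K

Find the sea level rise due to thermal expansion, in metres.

Δh = 0.470 m

Layer 1: 3.2×10⁻⁴ × 250 × 1.8 = 0.14400 m
1 × 240 × 2.3×10⁻⁴ = 0.05520 m
490–1160 m: 2.6×10⁻⁴ × 1.2 × 670 = 0.20904 m
240 × 1.6×10⁻⁴ × 0.32 = 0.012288 m
1.5×10⁻⁴ × 760 × 0.43 = 0.04902 m
Δh = 0.14400 + 0.05520 + 0.20904 + 0.012288 + 0.04902 = 0.469548 m ≈ 0.470 m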